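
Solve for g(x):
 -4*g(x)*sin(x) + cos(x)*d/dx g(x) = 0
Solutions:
 g(x) = C1/cos(x)^4


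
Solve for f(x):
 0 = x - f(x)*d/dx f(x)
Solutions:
 f(x) = -sqrt(C1 + x^2)
 f(x) = sqrt(C1 + x^2)


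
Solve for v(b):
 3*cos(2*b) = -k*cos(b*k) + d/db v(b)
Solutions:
 v(b) = C1 + 3*sin(2*b)/2 + sin(b*k)


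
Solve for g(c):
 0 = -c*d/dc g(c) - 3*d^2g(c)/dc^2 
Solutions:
 g(c) = C1 + C2*erf(sqrt(6)*c/6)


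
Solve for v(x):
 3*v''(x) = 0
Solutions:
 v(x) = C1 + C2*x


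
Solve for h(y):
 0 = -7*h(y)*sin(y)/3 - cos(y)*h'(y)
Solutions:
 h(y) = C1*cos(y)^(7/3)


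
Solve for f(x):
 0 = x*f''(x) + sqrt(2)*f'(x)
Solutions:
 f(x) = C1 + C2*x^(1 - sqrt(2))


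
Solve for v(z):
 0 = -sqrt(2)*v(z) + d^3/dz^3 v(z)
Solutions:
 v(z) = C3*exp(2^(1/6)*z) + (C1*sin(2^(1/6)*sqrt(3)*z/2) + C2*cos(2^(1/6)*sqrt(3)*z/2))*exp(-2^(1/6)*z/2)


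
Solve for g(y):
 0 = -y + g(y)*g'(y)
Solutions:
 g(y) = -sqrt(C1 + y^2)
 g(y) = sqrt(C1 + y^2)


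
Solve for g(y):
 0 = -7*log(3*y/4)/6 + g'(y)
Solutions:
 g(y) = C1 + 7*y*log(y)/6 - 7*y*log(2)/3 - 7*y/6 + 7*y*log(3)/6


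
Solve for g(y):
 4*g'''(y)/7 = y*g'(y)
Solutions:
 g(y) = C1 + Integral(C2*airyai(14^(1/3)*y/2) + C3*airybi(14^(1/3)*y/2), y)


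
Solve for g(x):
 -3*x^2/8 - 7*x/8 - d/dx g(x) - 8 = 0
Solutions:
 g(x) = C1 - x^3/8 - 7*x^2/16 - 8*x


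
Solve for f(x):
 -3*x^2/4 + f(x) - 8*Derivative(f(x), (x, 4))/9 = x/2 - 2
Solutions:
 f(x) = C1*exp(-2^(1/4)*sqrt(3)*x/2) + C2*exp(2^(1/4)*sqrt(3)*x/2) + C3*sin(2^(1/4)*sqrt(3)*x/2) + C4*cos(2^(1/4)*sqrt(3)*x/2) + 3*x^2/4 + x/2 - 2


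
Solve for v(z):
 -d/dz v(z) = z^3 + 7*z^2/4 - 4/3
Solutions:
 v(z) = C1 - z^4/4 - 7*z^3/12 + 4*z/3


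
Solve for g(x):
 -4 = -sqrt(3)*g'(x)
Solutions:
 g(x) = C1 + 4*sqrt(3)*x/3


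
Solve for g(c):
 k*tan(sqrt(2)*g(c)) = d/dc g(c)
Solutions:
 g(c) = sqrt(2)*(pi - asin(C1*exp(sqrt(2)*c*k)))/2
 g(c) = sqrt(2)*asin(C1*exp(sqrt(2)*c*k))/2


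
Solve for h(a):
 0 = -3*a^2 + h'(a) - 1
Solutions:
 h(a) = C1 + a^3 + a


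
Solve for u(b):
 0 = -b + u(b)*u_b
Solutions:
 u(b) = -sqrt(C1 + b^2)
 u(b) = sqrt(C1 + b^2)


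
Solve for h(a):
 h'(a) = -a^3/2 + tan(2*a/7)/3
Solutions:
 h(a) = C1 - a^4/8 - 7*log(cos(2*a/7))/6


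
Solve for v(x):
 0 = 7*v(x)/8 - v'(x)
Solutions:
 v(x) = C1*exp(7*x/8)


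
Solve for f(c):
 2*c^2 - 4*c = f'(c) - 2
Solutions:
 f(c) = C1 + 2*c^3/3 - 2*c^2 + 2*c


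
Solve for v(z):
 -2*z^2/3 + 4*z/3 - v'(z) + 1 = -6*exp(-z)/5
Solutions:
 v(z) = C1 - 2*z^3/9 + 2*z^2/3 + z - 6*exp(-z)/5


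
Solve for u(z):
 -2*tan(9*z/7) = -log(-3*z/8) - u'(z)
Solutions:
 u(z) = C1 - z*log(-z) - z*log(3) + z + 3*z*log(2) - 14*log(cos(9*z/7))/9


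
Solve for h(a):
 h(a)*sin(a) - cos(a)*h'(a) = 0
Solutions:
 h(a) = C1/cos(a)


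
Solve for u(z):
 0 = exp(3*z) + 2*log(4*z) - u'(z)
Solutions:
 u(z) = C1 + 2*z*log(z) + 2*z*(-1 + 2*log(2)) + exp(3*z)/3


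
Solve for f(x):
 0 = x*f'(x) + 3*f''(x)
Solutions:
 f(x) = C1 + C2*erf(sqrt(6)*x/6)


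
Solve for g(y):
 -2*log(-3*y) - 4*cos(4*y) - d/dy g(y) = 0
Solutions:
 g(y) = C1 - 2*y*log(-y) - 2*y*log(3) + 2*y - sin(4*y)


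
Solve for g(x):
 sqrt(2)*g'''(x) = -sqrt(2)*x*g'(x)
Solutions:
 g(x) = C1 + Integral(C2*airyai(-x) + C3*airybi(-x), x)


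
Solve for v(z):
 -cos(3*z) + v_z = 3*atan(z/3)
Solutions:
 v(z) = C1 + 3*z*atan(z/3) - 9*log(z^2 + 9)/2 + sin(3*z)/3


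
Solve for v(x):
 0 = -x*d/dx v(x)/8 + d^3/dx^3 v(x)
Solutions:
 v(x) = C1 + Integral(C2*airyai(x/2) + C3*airybi(x/2), x)


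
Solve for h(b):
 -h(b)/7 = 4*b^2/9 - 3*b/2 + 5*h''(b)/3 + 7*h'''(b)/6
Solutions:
 h(b) = C1*exp(b*(-20 + 100/(9*sqrt(17969) + 1567)^(1/3) + (9*sqrt(17969) + 1567)^(1/3))/42)*sin(sqrt(3)*b*(-(9*sqrt(17969) + 1567)^(1/3) + 100/(9*sqrt(17969) + 1567)^(1/3))/42) + C2*exp(b*(-20 + 100/(9*sqrt(17969) + 1567)^(1/3) + (9*sqrt(17969) + 1567)^(1/3))/42)*cos(sqrt(3)*b*(-(9*sqrt(17969) + 1567)^(1/3) + 100/(9*sqrt(17969) + 1567)^(1/3))/42) + C3*exp(-b*(100/(9*sqrt(17969) + 1567)^(1/3) + 10 + (9*sqrt(17969) + 1567)^(1/3))/21) - 28*b^2/9 + 21*b/2 + 1960/27


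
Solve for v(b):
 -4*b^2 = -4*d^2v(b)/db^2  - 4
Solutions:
 v(b) = C1 + C2*b + b^4/12 - b^2/2


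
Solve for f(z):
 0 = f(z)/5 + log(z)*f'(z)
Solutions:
 f(z) = C1*exp(-li(z)/5)


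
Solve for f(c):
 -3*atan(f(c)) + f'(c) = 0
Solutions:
 Integral(1/atan(_y), (_y, f(c))) = C1 + 3*c


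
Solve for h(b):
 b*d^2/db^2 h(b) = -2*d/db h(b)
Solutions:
 h(b) = C1 + C2/b


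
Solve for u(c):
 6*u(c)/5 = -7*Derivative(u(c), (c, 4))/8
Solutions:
 u(c) = (C1*sin(sqrt(2)*3^(1/4)*35^(3/4)*c/35) + C2*cos(sqrt(2)*3^(1/4)*35^(3/4)*c/35))*exp(-sqrt(2)*3^(1/4)*35^(3/4)*c/35) + (C3*sin(sqrt(2)*3^(1/4)*35^(3/4)*c/35) + C4*cos(sqrt(2)*3^(1/4)*35^(3/4)*c/35))*exp(sqrt(2)*3^(1/4)*35^(3/4)*c/35)


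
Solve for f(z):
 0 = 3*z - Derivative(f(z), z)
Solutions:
 f(z) = C1 + 3*z^2/2


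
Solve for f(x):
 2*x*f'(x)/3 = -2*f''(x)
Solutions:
 f(x) = C1 + C2*erf(sqrt(6)*x/6)


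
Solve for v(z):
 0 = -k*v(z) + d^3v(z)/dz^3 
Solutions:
 v(z) = C1*exp(k^(1/3)*z) + C2*exp(k^(1/3)*z*(-1 + sqrt(3)*I)/2) + C3*exp(-k^(1/3)*z*(1 + sqrt(3)*I)/2)


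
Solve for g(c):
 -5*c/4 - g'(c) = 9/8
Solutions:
 g(c) = C1 - 5*c^2/8 - 9*c/8


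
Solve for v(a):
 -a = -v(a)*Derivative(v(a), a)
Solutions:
 v(a) = -sqrt(C1 + a^2)
 v(a) = sqrt(C1 + a^2)


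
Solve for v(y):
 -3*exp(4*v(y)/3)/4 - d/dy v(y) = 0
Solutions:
 v(y) = 3*log(-(1/(C1 + 3*y))^(1/4)) + 3*log(3)/4
 v(y) = 3*log(1/(C1 + 3*y))/4 + 3*log(3)/4
 v(y) = 3*log(-I*(1/(C1 + 3*y))^(1/4)) + 3*log(3)/4
 v(y) = 3*log(I*(1/(C1 + 3*y))^(1/4)) + 3*log(3)/4


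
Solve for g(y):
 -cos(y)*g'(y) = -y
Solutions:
 g(y) = C1 + Integral(y/cos(y), y)


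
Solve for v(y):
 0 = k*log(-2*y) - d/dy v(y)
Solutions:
 v(y) = C1 + k*y*log(-y) + k*y*(-1 + log(2))


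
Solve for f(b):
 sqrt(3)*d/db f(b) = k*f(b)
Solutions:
 f(b) = C1*exp(sqrt(3)*b*k/3)


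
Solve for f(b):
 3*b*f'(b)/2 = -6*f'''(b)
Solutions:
 f(b) = C1 + Integral(C2*airyai(-2^(1/3)*b/2) + C3*airybi(-2^(1/3)*b/2), b)


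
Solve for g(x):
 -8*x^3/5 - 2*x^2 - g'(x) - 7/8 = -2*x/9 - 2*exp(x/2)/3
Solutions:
 g(x) = C1 - 2*x^4/5 - 2*x^3/3 + x^2/9 - 7*x/8 + 4*exp(x/2)/3


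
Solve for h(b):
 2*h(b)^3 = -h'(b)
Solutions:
 h(b) = -sqrt(2)*sqrt(-1/(C1 - 2*b))/2
 h(b) = sqrt(2)*sqrt(-1/(C1 - 2*b))/2


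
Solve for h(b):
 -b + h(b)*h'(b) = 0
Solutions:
 h(b) = -sqrt(C1 + b^2)
 h(b) = sqrt(C1 + b^2)


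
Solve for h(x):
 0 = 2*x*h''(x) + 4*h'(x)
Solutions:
 h(x) = C1 + C2/x


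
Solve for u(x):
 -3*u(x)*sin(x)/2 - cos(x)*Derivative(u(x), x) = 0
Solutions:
 u(x) = C1*cos(x)^(3/2)


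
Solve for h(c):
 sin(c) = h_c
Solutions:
 h(c) = C1 - cos(c)


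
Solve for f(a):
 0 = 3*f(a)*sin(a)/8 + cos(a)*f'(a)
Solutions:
 f(a) = C1*cos(a)^(3/8)


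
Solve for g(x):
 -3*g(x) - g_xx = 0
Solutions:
 g(x) = C1*sin(sqrt(3)*x) + C2*cos(sqrt(3)*x)


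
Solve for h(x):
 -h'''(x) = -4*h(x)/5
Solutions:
 h(x) = C3*exp(10^(2/3)*x/5) + (C1*sin(10^(2/3)*sqrt(3)*x/10) + C2*cos(10^(2/3)*sqrt(3)*x/10))*exp(-10^(2/3)*x/10)


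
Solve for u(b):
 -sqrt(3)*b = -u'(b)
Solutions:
 u(b) = C1 + sqrt(3)*b^2/2


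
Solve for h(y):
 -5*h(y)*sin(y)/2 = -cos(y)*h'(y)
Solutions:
 h(y) = C1/cos(y)^(5/2)


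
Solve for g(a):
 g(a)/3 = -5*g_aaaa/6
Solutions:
 g(a) = (C1*sin(10^(3/4)*a/10) + C2*cos(10^(3/4)*a/10))*exp(-10^(3/4)*a/10) + (C3*sin(10^(3/4)*a/10) + C4*cos(10^(3/4)*a/10))*exp(10^(3/4)*a/10)


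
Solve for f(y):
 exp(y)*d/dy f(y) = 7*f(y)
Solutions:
 f(y) = C1*exp(-7*exp(-y))


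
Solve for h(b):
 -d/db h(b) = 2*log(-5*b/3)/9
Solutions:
 h(b) = C1 - 2*b*log(-b)/9 + 2*b*(-log(5) + 1 + log(3))/9


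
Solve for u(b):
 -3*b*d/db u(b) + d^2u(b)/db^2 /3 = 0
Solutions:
 u(b) = C1 + C2*erfi(3*sqrt(2)*b/2)


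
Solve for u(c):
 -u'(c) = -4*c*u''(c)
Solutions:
 u(c) = C1 + C2*c^(5/4)


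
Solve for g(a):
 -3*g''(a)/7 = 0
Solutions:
 g(a) = C1 + C2*a


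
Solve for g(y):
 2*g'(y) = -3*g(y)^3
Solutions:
 g(y) = -sqrt(-1/(C1 - 3*y))
 g(y) = sqrt(-1/(C1 - 3*y))


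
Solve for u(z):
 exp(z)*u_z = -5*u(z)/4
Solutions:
 u(z) = C1*exp(5*exp(-z)/4)


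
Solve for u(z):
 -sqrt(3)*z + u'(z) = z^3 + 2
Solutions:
 u(z) = C1 + z^4/4 + sqrt(3)*z^2/2 + 2*z


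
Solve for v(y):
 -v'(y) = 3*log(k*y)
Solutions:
 v(y) = C1 - 3*y*log(k*y) + 3*y


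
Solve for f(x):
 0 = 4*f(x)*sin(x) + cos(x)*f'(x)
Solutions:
 f(x) = C1*cos(x)^4


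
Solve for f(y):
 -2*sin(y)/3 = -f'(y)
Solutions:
 f(y) = C1 - 2*cos(y)/3


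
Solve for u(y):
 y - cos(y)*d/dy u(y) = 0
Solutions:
 u(y) = C1 + Integral(y/cos(y), y)


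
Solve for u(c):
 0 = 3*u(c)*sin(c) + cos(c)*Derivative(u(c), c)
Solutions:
 u(c) = C1*cos(c)^3


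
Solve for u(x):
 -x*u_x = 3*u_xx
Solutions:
 u(x) = C1 + C2*erf(sqrt(6)*x/6)


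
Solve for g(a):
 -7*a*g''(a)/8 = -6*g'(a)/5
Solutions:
 g(a) = C1 + C2*a^(83/35)


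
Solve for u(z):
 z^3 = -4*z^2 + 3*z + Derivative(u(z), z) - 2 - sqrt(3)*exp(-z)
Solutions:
 u(z) = C1 + z^4/4 + 4*z^3/3 - 3*z^2/2 + 2*z - sqrt(3)*exp(-z)


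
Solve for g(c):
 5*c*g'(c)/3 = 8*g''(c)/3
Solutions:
 g(c) = C1 + C2*erfi(sqrt(5)*c/4)


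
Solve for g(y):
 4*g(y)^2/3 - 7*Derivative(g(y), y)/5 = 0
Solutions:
 g(y) = -21/(C1 + 20*y)


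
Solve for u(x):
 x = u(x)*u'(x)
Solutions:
 u(x) = -sqrt(C1 + x^2)
 u(x) = sqrt(C1 + x^2)


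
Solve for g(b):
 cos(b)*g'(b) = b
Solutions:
 g(b) = C1 + Integral(b/cos(b), b)


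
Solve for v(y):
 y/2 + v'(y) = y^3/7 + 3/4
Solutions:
 v(y) = C1 + y^4/28 - y^2/4 + 3*y/4


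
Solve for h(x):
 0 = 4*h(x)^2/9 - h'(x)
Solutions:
 h(x) = -9/(C1 + 4*x)


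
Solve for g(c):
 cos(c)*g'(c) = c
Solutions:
 g(c) = C1 + Integral(c/cos(c), c)


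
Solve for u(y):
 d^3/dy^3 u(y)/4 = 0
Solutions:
 u(y) = C1 + C2*y + C3*y^2


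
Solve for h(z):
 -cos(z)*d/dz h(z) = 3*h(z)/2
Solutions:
 h(z) = C1*(sin(z) - 1)^(3/4)/(sin(z) + 1)^(3/4)


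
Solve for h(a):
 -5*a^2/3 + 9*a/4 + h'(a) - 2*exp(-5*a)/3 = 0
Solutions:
 h(a) = C1 + 5*a^3/9 - 9*a^2/8 - 2*exp(-5*a)/15


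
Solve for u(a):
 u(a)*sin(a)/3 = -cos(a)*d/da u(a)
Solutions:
 u(a) = C1*cos(a)^(1/3)


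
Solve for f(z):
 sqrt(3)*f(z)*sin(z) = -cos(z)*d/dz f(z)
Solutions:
 f(z) = C1*cos(z)^(sqrt(3))


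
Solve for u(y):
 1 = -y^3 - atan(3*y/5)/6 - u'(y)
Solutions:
 u(y) = C1 - y^4/4 - y*atan(3*y/5)/6 - y + 5*log(9*y^2 + 25)/36


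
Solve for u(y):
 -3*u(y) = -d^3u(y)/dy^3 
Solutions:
 u(y) = C3*exp(3^(1/3)*y) + (C1*sin(3^(5/6)*y/2) + C2*cos(3^(5/6)*y/2))*exp(-3^(1/3)*y/2)


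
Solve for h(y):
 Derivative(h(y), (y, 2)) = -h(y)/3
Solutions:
 h(y) = C1*sin(sqrt(3)*y/3) + C2*cos(sqrt(3)*y/3)


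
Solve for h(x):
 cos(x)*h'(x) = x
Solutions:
 h(x) = C1 + Integral(x/cos(x), x)


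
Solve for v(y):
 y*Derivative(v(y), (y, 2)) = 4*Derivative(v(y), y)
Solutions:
 v(y) = C1 + C2*y^5


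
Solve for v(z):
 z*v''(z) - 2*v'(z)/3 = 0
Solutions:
 v(z) = C1 + C2*z^(5/3)


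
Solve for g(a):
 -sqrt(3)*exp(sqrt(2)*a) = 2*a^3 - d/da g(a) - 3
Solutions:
 g(a) = C1 + a^4/2 - 3*a + sqrt(6)*exp(sqrt(2)*a)/2


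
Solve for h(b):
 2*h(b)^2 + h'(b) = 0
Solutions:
 h(b) = 1/(C1 + 2*b)


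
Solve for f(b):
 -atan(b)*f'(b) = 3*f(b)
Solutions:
 f(b) = C1*exp(-3*Integral(1/atan(b), b))


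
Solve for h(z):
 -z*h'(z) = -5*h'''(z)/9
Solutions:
 h(z) = C1 + Integral(C2*airyai(15^(2/3)*z/5) + C3*airybi(15^(2/3)*z/5), z)


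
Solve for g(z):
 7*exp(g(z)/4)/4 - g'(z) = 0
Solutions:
 g(z) = 4*log(-1/(C1 + 7*z)) + 16*log(2)


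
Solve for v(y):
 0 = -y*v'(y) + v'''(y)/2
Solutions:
 v(y) = C1 + Integral(C2*airyai(2^(1/3)*y) + C3*airybi(2^(1/3)*y), y)


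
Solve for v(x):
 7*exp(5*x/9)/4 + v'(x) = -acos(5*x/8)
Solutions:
 v(x) = C1 - x*acos(5*x/8) + sqrt(64 - 25*x^2)/5 - 63*exp(5*x/9)/20


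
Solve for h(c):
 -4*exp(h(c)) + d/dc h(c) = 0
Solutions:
 h(c) = log(-1/(C1 + 4*c))


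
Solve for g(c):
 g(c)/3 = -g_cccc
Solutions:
 g(c) = (C1*sin(sqrt(2)*3^(3/4)*c/6) + C2*cos(sqrt(2)*3^(3/4)*c/6))*exp(-sqrt(2)*3^(3/4)*c/6) + (C3*sin(sqrt(2)*3^(3/4)*c/6) + C4*cos(sqrt(2)*3^(3/4)*c/6))*exp(sqrt(2)*3^(3/4)*c/6)


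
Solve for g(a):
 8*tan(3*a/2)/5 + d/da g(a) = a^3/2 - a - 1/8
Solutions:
 g(a) = C1 + a^4/8 - a^2/2 - a/8 + 16*log(cos(3*a/2))/15


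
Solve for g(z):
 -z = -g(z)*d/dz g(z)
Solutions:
 g(z) = -sqrt(C1 + z^2)
 g(z) = sqrt(C1 + z^2)


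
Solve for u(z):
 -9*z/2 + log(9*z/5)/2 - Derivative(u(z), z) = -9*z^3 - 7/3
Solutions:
 u(z) = C1 + 9*z^4/4 - 9*z^2/4 + z*log(z)/2 - z*log(5)/2 + z*log(3) + 11*z/6


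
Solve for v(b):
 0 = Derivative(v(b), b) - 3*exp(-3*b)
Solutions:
 v(b) = C1 - exp(-3*b)


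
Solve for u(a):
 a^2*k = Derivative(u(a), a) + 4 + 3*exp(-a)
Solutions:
 u(a) = C1 + a^3*k/3 - 4*a + 3*exp(-a)


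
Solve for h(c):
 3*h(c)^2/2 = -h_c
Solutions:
 h(c) = 2/(C1 + 3*c)


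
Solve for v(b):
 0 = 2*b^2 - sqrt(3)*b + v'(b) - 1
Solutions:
 v(b) = C1 - 2*b^3/3 + sqrt(3)*b^2/2 + b


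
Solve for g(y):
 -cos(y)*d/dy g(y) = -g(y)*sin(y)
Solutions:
 g(y) = C1/cos(y)


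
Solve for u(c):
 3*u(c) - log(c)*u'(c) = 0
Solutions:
 u(c) = C1*exp(3*li(c))


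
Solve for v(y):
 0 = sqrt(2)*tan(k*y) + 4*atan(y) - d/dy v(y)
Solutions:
 v(y) = C1 + 4*y*atan(y) + sqrt(2)*Piecewise((-log(cos(k*y))/k, Ne(k, 0)), (0, True)) - 2*log(y^2 + 1)


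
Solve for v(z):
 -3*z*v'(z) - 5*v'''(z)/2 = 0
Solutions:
 v(z) = C1 + Integral(C2*airyai(-5^(2/3)*6^(1/3)*z/5) + C3*airybi(-5^(2/3)*6^(1/3)*z/5), z)


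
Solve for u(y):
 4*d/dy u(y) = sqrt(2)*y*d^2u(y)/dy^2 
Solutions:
 u(y) = C1 + C2*y^(1 + 2*sqrt(2))


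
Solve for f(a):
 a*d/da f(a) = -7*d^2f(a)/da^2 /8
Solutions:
 f(a) = C1 + C2*erf(2*sqrt(7)*a/7)


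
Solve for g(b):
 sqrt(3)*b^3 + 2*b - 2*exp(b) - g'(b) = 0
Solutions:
 g(b) = C1 + sqrt(3)*b^4/4 + b^2 - 2*exp(b)


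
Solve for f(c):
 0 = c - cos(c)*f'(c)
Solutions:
 f(c) = C1 + Integral(c/cos(c), c)


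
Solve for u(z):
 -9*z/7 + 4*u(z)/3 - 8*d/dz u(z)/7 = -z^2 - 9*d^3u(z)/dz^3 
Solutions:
 u(z) = C1*exp(2^(1/3)*z*(4*2^(1/3)/(sqrt(191793)/441 + 1)^(1/3) + 21*(sqrt(191793)/441 + 1)^(1/3))/126)*sin(sqrt(3)*z*(-21*(2*sqrt(191793)/441 + 2)^(1/3) + 8/(2*sqrt(191793)/441 + 2)^(1/3))/126) + C2*exp(2^(1/3)*z*(4*2^(1/3)/(sqrt(191793)/441 + 1)^(1/3) + 21*(sqrt(191793)/441 + 1)^(1/3))/126)*cos(sqrt(3)*z*(-21*(2*sqrt(191793)/441 + 2)^(1/3) + 8/(2*sqrt(191793)/441 + 2)^(1/3))/126) + C3*exp(-2^(1/3)*z*(4*2^(1/3)/(sqrt(191793)/441 + 1)^(1/3) + 21*(sqrt(191793)/441 + 1)^(1/3))/63) - 3*z^2/4 - 9*z/28 - 27/98


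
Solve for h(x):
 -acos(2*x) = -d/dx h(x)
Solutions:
 h(x) = C1 + x*acos(2*x) - sqrt(1 - 4*x^2)/2


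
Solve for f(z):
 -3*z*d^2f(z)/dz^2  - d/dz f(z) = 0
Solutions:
 f(z) = C1 + C2*z^(2/3)


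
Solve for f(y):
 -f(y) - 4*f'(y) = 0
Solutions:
 f(y) = C1*exp(-y/4)


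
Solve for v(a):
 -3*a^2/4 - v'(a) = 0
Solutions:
 v(a) = C1 - a^3/4


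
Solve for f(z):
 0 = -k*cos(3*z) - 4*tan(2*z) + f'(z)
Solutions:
 f(z) = C1 + k*sin(3*z)/3 - 2*log(cos(2*z))


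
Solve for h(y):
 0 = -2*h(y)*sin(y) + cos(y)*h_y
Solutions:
 h(y) = C1/cos(y)^2


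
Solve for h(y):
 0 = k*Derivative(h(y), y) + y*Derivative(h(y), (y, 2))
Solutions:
 h(y) = C1 + y^(1 - re(k))*(C2*sin(log(y)*Abs(im(k))) + C3*cos(log(y)*im(k)))


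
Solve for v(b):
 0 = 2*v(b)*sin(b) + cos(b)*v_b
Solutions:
 v(b) = C1*cos(b)^2


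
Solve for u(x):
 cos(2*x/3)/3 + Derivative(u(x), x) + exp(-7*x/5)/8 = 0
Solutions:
 u(x) = C1 - sin(2*x/3)/2 + 5*exp(-7*x/5)/56


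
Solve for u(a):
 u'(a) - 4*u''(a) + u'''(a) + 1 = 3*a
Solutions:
 u(a) = C1 + C2*exp(a*(2 - sqrt(3))) + C3*exp(a*(sqrt(3) + 2)) + 3*a^2/2 + 11*a


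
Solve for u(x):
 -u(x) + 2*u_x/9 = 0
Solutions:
 u(x) = C1*exp(9*x/2)


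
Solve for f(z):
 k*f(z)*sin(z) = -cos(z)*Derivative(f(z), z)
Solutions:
 f(z) = C1*exp(k*log(cos(z)))


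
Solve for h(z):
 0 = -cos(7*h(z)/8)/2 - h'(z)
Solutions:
 z/2 - 4*log(sin(7*h(z)/8) - 1)/7 + 4*log(sin(7*h(z)/8) + 1)/7 = C1


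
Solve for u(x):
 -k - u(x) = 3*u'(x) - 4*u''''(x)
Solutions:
 u(x) = C1*exp(x*(-4 - (1 + 3*sqrt(57))^(1/3) + 8/(1 + 3*sqrt(57))^(1/3))/12)*sin(sqrt(3)*x*(8/(1 + 3*sqrt(57))^(1/3) + (1 + 3*sqrt(57))^(1/3))/12) + C2*exp(x*(-4 - (1 + 3*sqrt(57))^(1/3) + 8/(1 + 3*sqrt(57))^(1/3))/12)*cos(sqrt(3)*x*(8/(1 + 3*sqrt(57))^(1/3) + (1 + 3*sqrt(57))^(1/3))/12) + C3*exp(x) + C4*exp(x*(-8/(1 + 3*sqrt(57))^(1/3) - 2 + (1 + 3*sqrt(57))^(1/3))/6) - k


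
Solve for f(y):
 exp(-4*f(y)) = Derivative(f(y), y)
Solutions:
 f(y) = log(-I*(C1 + 4*y)^(1/4))
 f(y) = log(I*(C1 + 4*y)^(1/4))
 f(y) = log(-(C1 + 4*y)^(1/4))
 f(y) = log(C1 + 4*y)/4


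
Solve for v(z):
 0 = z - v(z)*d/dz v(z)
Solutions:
 v(z) = -sqrt(C1 + z^2)
 v(z) = sqrt(C1 + z^2)


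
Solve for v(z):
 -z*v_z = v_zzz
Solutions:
 v(z) = C1 + Integral(C2*airyai(-z) + C3*airybi(-z), z)


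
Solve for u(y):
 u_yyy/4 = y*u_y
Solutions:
 u(y) = C1 + Integral(C2*airyai(2^(2/3)*y) + C3*airybi(2^(2/3)*y), y)


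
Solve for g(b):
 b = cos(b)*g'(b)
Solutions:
 g(b) = C1 + Integral(b/cos(b), b)


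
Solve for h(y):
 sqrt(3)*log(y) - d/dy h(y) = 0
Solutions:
 h(y) = C1 + sqrt(3)*y*log(y) - sqrt(3)*y


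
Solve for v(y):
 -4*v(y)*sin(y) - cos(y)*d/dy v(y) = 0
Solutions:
 v(y) = C1*cos(y)^4


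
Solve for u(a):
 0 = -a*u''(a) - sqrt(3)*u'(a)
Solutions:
 u(a) = C1 + C2*a^(1 - sqrt(3))


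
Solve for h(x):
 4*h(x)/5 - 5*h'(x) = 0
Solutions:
 h(x) = C1*exp(4*x/25)


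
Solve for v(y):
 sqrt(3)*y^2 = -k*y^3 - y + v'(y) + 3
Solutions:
 v(y) = C1 + k*y^4/4 + sqrt(3)*y^3/3 + y^2/2 - 3*y


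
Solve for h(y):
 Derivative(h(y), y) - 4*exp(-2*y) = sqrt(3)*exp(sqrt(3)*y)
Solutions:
 h(y) = C1 + exp(sqrt(3)*y) - 2*exp(-2*y)


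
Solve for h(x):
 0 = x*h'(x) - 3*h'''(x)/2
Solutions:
 h(x) = C1 + Integral(C2*airyai(2^(1/3)*3^(2/3)*x/3) + C3*airybi(2^(1/3)*3^(2/3)*x/3), x)


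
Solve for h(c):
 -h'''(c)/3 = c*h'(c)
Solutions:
 h(c) = C1 + Integral(C2*airyai(-3^(1/3)*c) + C3*airybi(-3^(1/3)*c), c)


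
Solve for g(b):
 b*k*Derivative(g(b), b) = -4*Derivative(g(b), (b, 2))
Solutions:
 g(b) = Piecewise((-sqrt(2)*sqrt(pi)*C1*erf(sqrt(2)*b*sqrt(k)/4)/sqrt(k) - C2, (k > 0) | (k < 0)), (-C1*b - C2, True))


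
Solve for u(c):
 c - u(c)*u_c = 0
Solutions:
 u(c) = -sqrt(C1 + c^2)
 u(c) = sqrt(C1 + c^2)


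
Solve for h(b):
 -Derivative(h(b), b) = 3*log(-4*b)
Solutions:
 h(b) = C1 - 3*b*log(-b) + 3*b*(1 - 2*log(2))


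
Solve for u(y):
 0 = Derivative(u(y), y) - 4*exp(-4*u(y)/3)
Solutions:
 u(y) = 3*log(-I*(C1 + 16*y/3)^(1/4))
 u(y) = 3*log(I*(C1 + 16*y/3)^(1/4))
 u(y) = 3*log(-(C1 + 16*y/3)^(1/4))
 u(y) = 3*log(C1 + 16*y/3)/4


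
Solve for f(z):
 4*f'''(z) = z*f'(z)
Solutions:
 f(z) = C1 + Integral(C2*airyai(2^(1/3)*z/2) + C3*airybi(2^(1/3)*z/2), z)


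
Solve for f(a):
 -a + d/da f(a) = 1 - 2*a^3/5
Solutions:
 f(a) = C1 - a^4/10 + a^2/2 + a


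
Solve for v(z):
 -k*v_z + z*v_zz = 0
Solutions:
 v(z) = C1 + z^(re(k) + 1)*(C2*sin(log(z)*Abs(im(k))) + C3*cos(log(z)*im(k)))


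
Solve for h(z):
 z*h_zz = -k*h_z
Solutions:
 h(z) = C1 + z^(1 - re(k))*(C2*sin(log(z)*Abs(im(k))) + C3*cos(log(z)*im(k)))


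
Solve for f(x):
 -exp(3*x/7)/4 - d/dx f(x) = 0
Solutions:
 f(x) = C1 - 7*exp(3*x/7)/12


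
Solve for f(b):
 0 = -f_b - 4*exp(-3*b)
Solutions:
 f(b) = C1 + 4*exp(-3*b)/3


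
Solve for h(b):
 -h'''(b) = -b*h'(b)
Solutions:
 h(b) = C1 + Integral(C2*airyai(b) + C3*airybi(b), b)


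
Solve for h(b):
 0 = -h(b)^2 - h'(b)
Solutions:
 h(b) = 1/(C1 + b)


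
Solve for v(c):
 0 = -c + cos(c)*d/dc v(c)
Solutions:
 v(c) = C1 + Integral(c/cos(c), c)


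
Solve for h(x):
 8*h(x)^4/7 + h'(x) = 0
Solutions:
 h(x) = 7^(1/3)*(1/(C1 + 24*x))^(1/3)
 h(x) = 7^(1/3)*(-3^(2/3) - 3*3^(1/6)*I)*(1/(C1 + 8*x))^(1/3)/6
 h(x) = 7^(1/3)*(-3^(2/3) + 3*3^(1/6)*I)*(1/(C1 + 8*x))^(1/3)/6


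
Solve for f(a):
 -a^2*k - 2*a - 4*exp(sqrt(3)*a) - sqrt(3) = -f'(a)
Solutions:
 f(a) = C1 + a^3*k/3 + a^2 + sqrt(3)*a + 4*sqrt(3)*exp(sqrt(3)*a)/3


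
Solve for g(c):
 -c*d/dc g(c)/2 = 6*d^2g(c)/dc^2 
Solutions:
 g(c) = C1 + C2*erf(sqrt(6)*c/12)


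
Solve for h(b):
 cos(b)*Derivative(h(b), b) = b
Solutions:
 h(b) = C1 + Integral(b/cos(b), b)


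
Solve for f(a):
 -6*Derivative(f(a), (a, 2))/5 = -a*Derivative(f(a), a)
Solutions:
 f(a) = C1 + C2*erfi(sqrt(15)*a/6)


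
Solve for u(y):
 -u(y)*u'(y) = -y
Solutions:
 u(y) = -sqrt(C1 + y^2)
 u(y) = sqrt(C1 + y^2)


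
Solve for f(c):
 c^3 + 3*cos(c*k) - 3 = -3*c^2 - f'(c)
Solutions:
 f(c) = C1 - c^4/4 - c^3 + 3*c - 3*sin(c*k)/k


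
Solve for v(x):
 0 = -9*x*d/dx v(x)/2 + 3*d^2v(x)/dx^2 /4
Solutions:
 v(x) = C1 + C2*erfi(sqrt(3)*x)


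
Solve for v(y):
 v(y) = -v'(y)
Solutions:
 v(y) = C1*exp(-y)


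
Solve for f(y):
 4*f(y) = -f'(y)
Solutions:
 f(y) = C1*exp(-4*y)


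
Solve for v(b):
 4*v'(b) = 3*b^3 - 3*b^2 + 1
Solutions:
 v(b) = C1 + 3*b^4/16 - b^3/4 + b/4


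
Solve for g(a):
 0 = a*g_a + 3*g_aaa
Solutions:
 g(a) = C1 + Integral(C2*airyai(-3^(2/3)*a/3) + C3*airybi(-3^(2/3)*a/3), a)


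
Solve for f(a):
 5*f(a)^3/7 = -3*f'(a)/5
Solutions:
 f(a) = -sqrt(42)*sqrt(-1/(C1 - 25*a))/2
 f(a) = sqrt(42)*sqrt(-1/(C1 - 25*a))/2


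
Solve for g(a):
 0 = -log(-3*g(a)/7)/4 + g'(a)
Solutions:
 -4*Integral(1/(log(-_y) - log(7) + log(3)), (_y, g(a))) = C1 - a


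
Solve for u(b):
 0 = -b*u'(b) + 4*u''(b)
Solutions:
 u(b) = C1 + C2*erfi(sqrt(2)*b/4)


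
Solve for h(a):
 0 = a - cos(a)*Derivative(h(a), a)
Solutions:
 h(a) = C1 + Integral(a/cos(a), a)


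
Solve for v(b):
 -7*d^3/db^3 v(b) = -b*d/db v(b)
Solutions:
 v(b) = C1 + Integral(C2*airyai(7^(2/3)*b/7) + C3*airybi(7^(2/3)*b/7), b)


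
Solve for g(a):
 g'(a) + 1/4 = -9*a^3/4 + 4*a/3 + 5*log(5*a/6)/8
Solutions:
 g(a) = C1 - 9*a^4/16 + 2*a^2/3 + 5*a*log(a)/8 - 5*a*log(6)/8 - 7*a/8 + 5*a*log(5)/8


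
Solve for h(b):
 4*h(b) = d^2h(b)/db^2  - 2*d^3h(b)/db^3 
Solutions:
 h(b) = C1*exp(b*((12*sqrt(321) + 215)^(-1/3) + 2 + (12*sqrt(321) + 215)^(1/3))/12)*sin(sqrt(3)*b*(-(12*sqrt(321) + 215)^(1/3) + (12*sqrt(321) + 215)^(-1/3))/12) + C2*exp(b*((12*sqrt(321) + 215)^(-1/3) + 2 + (12*sqrt(321) + 215)^(1/3))/12)*cos(sqrt(3)*b*(-(12*sqrt(321) + 215)^(1/3) + (12*sqrt(321) + 215)^(-1/3))/12) + C3*exp(b*(-(12*sqrt(321) + 215)^(1/3) - 1/(12*sqrt(321) + 215)^(1/3) + 1)/6)


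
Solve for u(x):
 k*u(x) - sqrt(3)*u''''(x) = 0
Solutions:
 u(x) = C1*exp(-3^(7/8)*k^(1/4)*x/3) + C2*exp(3^(7/8)*k^(1/4)*x/3) + C3*exp(-3^(7/8)*I*k^(1/4)*x/3) + C4*exp(3^(7/8)*I*k^(1/4)*x/3)


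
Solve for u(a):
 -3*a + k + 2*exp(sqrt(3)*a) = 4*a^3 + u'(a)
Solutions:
 u(a) = C1 - a^4 - 3*a^2/2 + a*k + 2*sqrt(3)*exp(sqrt(3)*a)/3


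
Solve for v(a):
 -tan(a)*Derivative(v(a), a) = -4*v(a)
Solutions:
 v(a) = C1*sin(a)^4


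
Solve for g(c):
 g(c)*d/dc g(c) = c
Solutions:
 g(c) = -sqrt(C1 + c^2)
 g(c) = sqrt(C1 + c^2)


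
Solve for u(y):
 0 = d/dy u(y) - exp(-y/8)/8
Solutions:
 u(y) = C1 - 1/exp(y)^(1/8)


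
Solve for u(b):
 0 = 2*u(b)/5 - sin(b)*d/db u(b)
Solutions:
 u(b) = C1*(cos(b) - 1)^(1/5)/(cos(b) + 1)^(1/5)


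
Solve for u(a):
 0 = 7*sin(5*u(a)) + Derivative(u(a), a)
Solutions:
 u(a) = -acos((-C1 - exp(70*a))/(C1 - exp(70*a)))/5 + 2*pi/5
 u(a) = acos((-C1 - exp(70*a))/(C1 - exp(70*a)))/5


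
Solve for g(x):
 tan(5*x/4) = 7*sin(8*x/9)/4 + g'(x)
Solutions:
 g(x) = C1 - 4*log(cos(5*x/4))/5 + 63*cos(8*x/9)/32


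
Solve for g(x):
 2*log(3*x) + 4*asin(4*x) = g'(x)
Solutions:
 g(x) = C1 + 2*x*log(x) + 4*x*asin(4*x) - 2*x + 2*x*log(3) + sqrt(1 - 16*x^2)


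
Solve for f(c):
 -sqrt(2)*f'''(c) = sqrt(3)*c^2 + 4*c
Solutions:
 f(c) = C1 + C2*c + C3*c^2 - sqrt(6)*c^5/120 - sqrt(2)*c^4/12


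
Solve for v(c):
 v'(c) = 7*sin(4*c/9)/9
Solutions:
 v(c) = C1 - 7*cos(4*c/9)/4


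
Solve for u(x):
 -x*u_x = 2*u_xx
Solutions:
 u(x) = C1 + C2*erf(x/2)


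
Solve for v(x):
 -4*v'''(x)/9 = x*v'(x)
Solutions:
 v(x) = C1 + Integral(C2*airyai(-2^(1/3)*3^(2/3)*x/2) + C3*airybi(-2^(1/3)*3^(2/3)*x/2), x)


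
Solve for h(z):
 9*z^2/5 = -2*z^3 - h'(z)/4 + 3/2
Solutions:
 h(z) = C1 - 2*z^4 - 12*z^3/5 + 6*z


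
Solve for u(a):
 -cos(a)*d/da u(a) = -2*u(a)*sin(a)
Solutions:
 u(a) = C1/cos(a)^2


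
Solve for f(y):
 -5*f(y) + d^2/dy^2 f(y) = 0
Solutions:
 f(y) = C1*exp(-sqrt(5)*y) + C2*exp(sqrt(5)*y)


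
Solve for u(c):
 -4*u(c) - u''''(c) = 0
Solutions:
 u(c) = (C1*sin(c) + C2*cos(c))*exp(-c) + (C3*sin(c) + C4*cos(c))*exp(c)


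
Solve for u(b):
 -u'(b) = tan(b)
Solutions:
 u(b) = C1 + log(cos(b))


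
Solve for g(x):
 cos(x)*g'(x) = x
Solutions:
 g(x) = C1 + Integral(x/cos(x), x)


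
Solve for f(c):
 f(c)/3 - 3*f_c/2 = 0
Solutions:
 f(c) = C1*exp(2*c/9)


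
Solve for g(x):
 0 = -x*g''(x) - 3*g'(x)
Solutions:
 g(x) = C1 + C2/x^2


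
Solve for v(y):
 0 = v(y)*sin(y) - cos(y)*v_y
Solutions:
 v(y) = C1/cos(y)


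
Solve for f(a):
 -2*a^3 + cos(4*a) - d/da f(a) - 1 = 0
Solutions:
 f(a) = C1 - a^4/2 - a + sin(4*a)/4


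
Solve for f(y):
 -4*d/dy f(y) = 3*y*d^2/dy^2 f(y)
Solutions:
 f(y) = C1 + C2/y^(1/3)


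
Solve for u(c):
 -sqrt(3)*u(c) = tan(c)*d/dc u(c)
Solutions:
 u(c) = C1/sin(c)^(sqrt(3))


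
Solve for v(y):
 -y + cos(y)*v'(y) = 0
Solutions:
 v(y) = C1 + Integral(y/cos(y), y)


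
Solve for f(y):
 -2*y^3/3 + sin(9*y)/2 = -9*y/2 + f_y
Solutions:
 f(y) = C1 - y^4/6 + 9*y^2/4 - cos(9*y)/18


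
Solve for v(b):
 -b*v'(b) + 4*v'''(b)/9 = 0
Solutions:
 v(b) = C1 + Integral(C2*airyai(2^(1/3)*3^(2/3)*b/2) + C3*airybi(2^(1/3)*3^(2/3)*b/2), b)


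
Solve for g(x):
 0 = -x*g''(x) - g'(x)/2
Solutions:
 g(x) = C1 + C2*sqrt(x)


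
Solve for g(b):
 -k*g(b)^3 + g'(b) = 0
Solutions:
 g(b) = -sqrt(2)*sqrt(-1/(C1 + b*k))/2
 g(b) = sqrt(2)*sqrt(-1/(C1 + b*k))/2


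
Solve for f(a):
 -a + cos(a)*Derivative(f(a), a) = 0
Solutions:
 f(a) = C1 + Integral(a/cos(a), a)


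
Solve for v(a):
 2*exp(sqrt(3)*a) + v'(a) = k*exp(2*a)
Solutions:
 v(a) = C1 + k*exp(2*a)/2 - 2*sqrt(3)*exp(sqrt(3)*a)/3


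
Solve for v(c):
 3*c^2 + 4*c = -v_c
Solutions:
 v(c) = C1 - c^3 - 2*c^2


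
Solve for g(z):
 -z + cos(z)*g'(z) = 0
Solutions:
 g(z) = C1 + Integral(z/cos(z), z)


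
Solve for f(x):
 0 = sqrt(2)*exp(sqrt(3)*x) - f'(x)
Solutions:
 f(x) = C1 + sqrt(6)*exp(sqrt(3)*x)/3


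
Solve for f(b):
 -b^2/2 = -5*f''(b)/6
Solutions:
 f(b) = C1 + C2*b + b^4/20


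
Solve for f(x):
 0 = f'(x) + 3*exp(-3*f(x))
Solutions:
 f(x) = log(C1 - 9*x)/3
 f(x) = log((-3^(1/3) - 3^(5/6)*I)*(C1 - 3*x)^(1/3)/2)
 f(x) = log((-3^(1/3) + 3^(5/6)*I)*(C1 - 3*x)^(1/3)/2)


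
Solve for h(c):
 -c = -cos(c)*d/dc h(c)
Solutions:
 h(c) = C1 + Integral(c/cos(c), c)


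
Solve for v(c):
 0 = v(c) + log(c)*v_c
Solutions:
 v(c) = C1*exp(-li(c))


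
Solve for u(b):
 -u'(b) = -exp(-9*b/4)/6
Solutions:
 u(b) = C1 - 2*exp(-9*b/4)/27


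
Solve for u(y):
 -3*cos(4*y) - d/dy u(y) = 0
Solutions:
 u(y) = C1 - 3*sin(4*y)/4


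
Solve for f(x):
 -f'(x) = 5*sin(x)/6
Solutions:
 f(x) = C1 + 5*cos(x)/6


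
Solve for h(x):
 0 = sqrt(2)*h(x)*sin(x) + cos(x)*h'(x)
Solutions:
 h(x) = C1*cos(x)^(sqrt(2))


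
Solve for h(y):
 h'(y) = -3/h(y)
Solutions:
 h(y) = -sqrt(C1 - 6*y)
 h(y) = sqrt(C1 - 6*y)


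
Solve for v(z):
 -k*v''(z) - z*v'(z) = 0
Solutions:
 v(z) = C1 + C2*sqrt(k)*erf(sqrt(2)*z*sqrt(1/k)/2)


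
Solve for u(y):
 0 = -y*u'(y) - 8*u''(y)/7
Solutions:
 u(y) = C1 + C2*erf(sqrt(7)*y/4)


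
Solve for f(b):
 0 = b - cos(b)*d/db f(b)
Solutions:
 f(b) = C1 + Integral(b/cos(b), b)


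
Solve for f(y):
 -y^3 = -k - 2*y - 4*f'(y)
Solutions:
 f(y) = C1 - k*y/4 + y^4/16 - y^2/4


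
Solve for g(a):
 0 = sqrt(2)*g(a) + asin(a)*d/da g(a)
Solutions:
 g(a) = C1*exp(-sqrt(2)*Integral(1/asin(a), a))


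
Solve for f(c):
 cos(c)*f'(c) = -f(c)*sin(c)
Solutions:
 f(c) = C1*cos(c)


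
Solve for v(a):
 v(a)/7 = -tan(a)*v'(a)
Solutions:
 v(a) = C1/sin(a)^(1/7)


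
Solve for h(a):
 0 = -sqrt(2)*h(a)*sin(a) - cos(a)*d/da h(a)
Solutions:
 h(a) = C1*cos(a)^(sqrt(2))


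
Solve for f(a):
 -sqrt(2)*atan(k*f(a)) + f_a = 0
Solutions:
 Integral(1/atan(_y*k), (_y, f(a))) = C1 + sqrt(2)*a


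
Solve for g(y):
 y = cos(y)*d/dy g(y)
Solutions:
 g(y) = C1 + Integral(y/cos(y), y)


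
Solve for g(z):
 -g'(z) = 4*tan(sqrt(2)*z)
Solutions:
 g(z) = C1 + 2*sqrt(2)*log(cos(sqrt(2)*z))


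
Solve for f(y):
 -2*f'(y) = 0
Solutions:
 f(y) = C1


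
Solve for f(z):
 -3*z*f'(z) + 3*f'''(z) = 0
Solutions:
 f(z) = C1 + Integral(C2*airyai(z) + C3*airybi(z), z)


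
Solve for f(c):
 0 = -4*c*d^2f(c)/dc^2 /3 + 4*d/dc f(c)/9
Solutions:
 f(c) = C1 + C2*c^(4/3)


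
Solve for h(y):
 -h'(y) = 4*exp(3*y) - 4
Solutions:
 h(y) = C1 + 4*y - 4*exp(3*y)/3


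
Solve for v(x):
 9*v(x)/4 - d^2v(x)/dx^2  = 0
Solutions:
 v(x) = C1*exp(-3*x/2) + C2*exp(3*x/2)


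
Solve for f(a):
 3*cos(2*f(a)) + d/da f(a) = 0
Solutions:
 f(a) = -asin((C1 + exp(12*a))/(C1 - exp(12*a)))/2 + pi/2
 f(a) = asin((C1 + exp(12*a))/(C1 - exp(12*a)))/2


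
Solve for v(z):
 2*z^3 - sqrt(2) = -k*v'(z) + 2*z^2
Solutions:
 v(z) = C1 - z^4/(2*k) + 2*z^3/(3*k) + sqrt(2)*z/k


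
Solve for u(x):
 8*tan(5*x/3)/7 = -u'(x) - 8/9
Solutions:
 u(x) = C1 - 8*x/9 + 24*log(cos(5*x/3))/35


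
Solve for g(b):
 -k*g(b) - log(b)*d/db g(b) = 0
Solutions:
 g(b) = C1*exp(-k*li(b))


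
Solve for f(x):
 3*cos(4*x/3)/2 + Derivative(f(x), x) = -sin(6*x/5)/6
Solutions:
 f(x) = C1 - 9*sin(4*x/3)/8 + 5*cos(6*x/5)/36


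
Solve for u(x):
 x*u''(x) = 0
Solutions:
 u(x) = C1 + C2*x


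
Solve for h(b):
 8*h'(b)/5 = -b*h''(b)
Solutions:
 h(b) = C1 + C2/b^(3/5)


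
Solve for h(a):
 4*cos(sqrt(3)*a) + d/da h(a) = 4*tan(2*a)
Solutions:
 h(a) = C1 - 2*log(cos(2*a)) - 4*sqrt(3)*sin(sqrt(3)*a)/3


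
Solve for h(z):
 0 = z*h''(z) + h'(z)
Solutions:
 h(z) = C1 + C2*log(z)


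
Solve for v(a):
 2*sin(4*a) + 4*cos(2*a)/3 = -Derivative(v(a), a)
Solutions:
 v(a) = C1 - 2*sin(2*a)/3 + cos(4*a)/2


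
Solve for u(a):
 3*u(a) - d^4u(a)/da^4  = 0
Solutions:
 u(a) = C1*exp(-3^(1/4)*a) + C2*exp(3^(1/4)*a) + C3*sin(3^(1/4)*a) + C4*cos(3^(1/4)*a)


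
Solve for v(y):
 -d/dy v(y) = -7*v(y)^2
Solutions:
 v(y) = -1/(C1 + 7*y)


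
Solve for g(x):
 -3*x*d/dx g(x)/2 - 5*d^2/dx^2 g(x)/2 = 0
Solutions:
 g(x) = C1 + C2*erf(sqrt(30)*x/10)


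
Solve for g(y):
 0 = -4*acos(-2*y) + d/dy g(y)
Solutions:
 g(y) = C1 + 4*y*acos(-2*y) + 2*sqrt(1 - 4*y^2)


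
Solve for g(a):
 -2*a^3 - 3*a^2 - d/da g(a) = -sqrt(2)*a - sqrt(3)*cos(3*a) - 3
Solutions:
 g(a) = C1 - a^4/2 - a^3 + sqrt(2)*a^2/2 + 3*a + sqrt(3)*sin(3*a)/3


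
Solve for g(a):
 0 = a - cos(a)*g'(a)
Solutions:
 g(a) = C1 + Integral(a/cos(a), a)


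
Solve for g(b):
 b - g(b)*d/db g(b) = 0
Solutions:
 g(b) = -sqrt(C1 + b^2)
 g(b) = sqrt(C1 + b^2)


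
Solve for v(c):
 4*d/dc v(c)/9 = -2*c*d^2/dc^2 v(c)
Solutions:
 v(c) = C1 + C2*c^(7/9)


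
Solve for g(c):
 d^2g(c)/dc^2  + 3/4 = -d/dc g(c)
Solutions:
 g(c) = C1 + C2*exp(-c) - 3*c/4


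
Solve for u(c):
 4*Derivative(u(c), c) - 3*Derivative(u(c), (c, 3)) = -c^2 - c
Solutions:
 u(c) = C1 + C2*exp(-2*sqrt(3)*c/3) + C3*exp(2*sqrt(3)*c/3) - c^3/12 - c^2/8 - 3*c/8


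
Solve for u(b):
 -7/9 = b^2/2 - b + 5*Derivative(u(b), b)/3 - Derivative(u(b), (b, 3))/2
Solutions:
 u(b) = C1 + C2*exp(-sqrt(30)*b/3) + C3*exp(sqrt(30)*b/3) - b^3/10 + 3*b^2/10 - 97*b/150


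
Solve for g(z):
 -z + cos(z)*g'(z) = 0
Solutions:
 g(z) = C1 + Integral(z/cos(z), z)


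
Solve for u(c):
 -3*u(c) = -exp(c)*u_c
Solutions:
 u(c) = C1*exp(-3*exp(-c))


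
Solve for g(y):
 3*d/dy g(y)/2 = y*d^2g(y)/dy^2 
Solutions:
 g(y) = C1 + C2*y^(5/2)


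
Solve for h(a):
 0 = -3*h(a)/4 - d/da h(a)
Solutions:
 h(a) = C1*exp(-3*a/4)


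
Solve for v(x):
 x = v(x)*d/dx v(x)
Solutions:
 v(x) = -sqrt(C1 + x^2)
 v(x) = sqrt(C1 + x^2)


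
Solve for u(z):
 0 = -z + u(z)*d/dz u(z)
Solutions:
 u(z) = -sqrt(C1 + z^2)
 u(z) = sqrt(C1 + z^2)


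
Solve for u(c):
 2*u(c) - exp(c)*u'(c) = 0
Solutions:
 u(c) = C1*exp(-2*exp(-c))


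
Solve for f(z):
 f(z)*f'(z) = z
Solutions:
 f(z) = -sqrt(C1 + z^2)
 f(z) = sqrt(C1 + z^2)


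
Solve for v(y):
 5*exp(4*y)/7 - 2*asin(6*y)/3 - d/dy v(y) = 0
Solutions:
 v(y) = C1 - 2*y*asin(6*y)/3 - sqrt(1 - 36*y^2)/9 + 5*exp(4*y)/28


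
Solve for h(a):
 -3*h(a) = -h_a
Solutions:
 h(a) = C1*exp(3*a)


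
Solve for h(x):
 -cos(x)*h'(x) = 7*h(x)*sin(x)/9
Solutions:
 h(x) = C1*cos(x)^(7/9)


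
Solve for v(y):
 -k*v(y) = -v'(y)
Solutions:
 v(y) = C1*exp(k*y)


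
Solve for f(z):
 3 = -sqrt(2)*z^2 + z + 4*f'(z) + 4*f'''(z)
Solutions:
 f(z) = C1 + C2*sin(z) + C3*cos(z) + sqrt(2)*z^3/12 - z^2/8 - sqrt(2)*z/2 + 3*z/4


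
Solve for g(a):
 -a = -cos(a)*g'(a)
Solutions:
 g(a) = C1 + Integral(a/cos(a), a)


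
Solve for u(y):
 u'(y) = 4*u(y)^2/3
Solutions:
 u(y) = -3/(C1 + 4*y)


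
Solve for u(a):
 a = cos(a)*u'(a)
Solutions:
 u(a) = C1 + Integral(a/cos(a), a)


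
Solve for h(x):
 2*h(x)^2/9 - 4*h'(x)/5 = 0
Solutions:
 h(x) = -18/(C1 + 5*x)


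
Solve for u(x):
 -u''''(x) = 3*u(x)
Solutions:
 u(x) = (C1*sin(sqrt(2)*3^(1/4)*x/2) + C2*cos(sqrt(2)*3^(1/4)*x/2))*exp(-sqrt(2)*3^(1/4)*x/2) + (C3*sin(sqrt(2)*3^(1/4)*x/2) + C4*cos(sqrt(2)*3^(1/4)*x/2))*exp(sqrt(2)*3^(1/4)*x/2)


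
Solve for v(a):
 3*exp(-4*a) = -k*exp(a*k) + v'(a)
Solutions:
 v(a) = C1 + exp(a*k) - 3*exp(-4*a)/4


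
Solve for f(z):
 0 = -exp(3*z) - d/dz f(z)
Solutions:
 f(z) = C1 - exp(3*z)/3


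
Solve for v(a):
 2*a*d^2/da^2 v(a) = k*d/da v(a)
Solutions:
 v(a) = C1 + a^(re(k)/2 + 1)*(C2*sin(log(a)*Abs(im(k))/2) + C3*cos(log(a)*im(k)/2))


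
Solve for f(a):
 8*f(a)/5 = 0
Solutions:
 f(a) = 0


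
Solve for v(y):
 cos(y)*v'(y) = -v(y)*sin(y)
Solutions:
 v(y) = C1*cos(y)


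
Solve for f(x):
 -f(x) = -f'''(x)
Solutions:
 f(x) = C3*exp(x) + (C1*sin(sqrt(3)*x/2) + C2*cos(sqrt(3)*x/2))*exp(-x/2)


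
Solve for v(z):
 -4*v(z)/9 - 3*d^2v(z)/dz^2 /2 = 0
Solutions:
 v(z) = C1*sin(2*sqrt(6)*z/9) + C2*cos(2*sqrt(6)*z/9)


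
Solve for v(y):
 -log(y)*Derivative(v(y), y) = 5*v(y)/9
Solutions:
 v(y) = C1*exp(-5*li(y)/9)


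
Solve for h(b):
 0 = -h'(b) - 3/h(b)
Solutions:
 h(b) = -sqrt(C1 - 6*b)
 h(b) = sqrt(C1 - 6*b)


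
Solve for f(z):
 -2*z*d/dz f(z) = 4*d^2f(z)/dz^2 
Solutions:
 f(z) = C1 + C2*erf(z/2)


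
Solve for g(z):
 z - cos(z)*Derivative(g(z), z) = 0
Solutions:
 g(z) = C1 + Integral(z/cos(z), z)


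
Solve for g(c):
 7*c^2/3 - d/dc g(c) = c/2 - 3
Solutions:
 g(c) = C1 + 7*c^3/9 - c^2/4 + 3*c


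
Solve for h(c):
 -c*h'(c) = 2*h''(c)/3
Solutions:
 h(c) = C1 + C2*erf(sqrt(3)*c/2)


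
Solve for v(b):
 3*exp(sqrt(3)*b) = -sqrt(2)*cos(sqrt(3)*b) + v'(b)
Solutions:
 v(b) = C1 + sqrt(3)*exp(sqrt(3)*b) + sqrt(6)*sin(sqrt(3)*b)/3


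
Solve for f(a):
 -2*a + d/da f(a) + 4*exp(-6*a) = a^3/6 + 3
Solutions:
 f(a) = C1 + a^4/24 + a^2 + 3*a + 2*exp(-6*a)/3


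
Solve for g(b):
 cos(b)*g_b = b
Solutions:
 g(b) = C1 + Integral(b/cos(b), b)


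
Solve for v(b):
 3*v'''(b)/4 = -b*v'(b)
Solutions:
 v(b) = C1 + Integral(C2*airyai(-6^(2/3)*b/3) + C3*airybi(-6^(2/3)*b/3), b)


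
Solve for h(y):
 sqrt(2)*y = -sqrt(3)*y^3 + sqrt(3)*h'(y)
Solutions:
 h(y) = C1 + y^4/4 + sqrt(6)*y^2/6


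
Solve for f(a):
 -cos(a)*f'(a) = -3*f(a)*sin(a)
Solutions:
 f(a) = C1/cos(a)^3


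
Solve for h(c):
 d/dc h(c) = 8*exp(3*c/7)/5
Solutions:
 h(c) = C1 + 56*exp(3*c/7)/15


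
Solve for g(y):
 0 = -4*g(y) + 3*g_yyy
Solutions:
 g(y) = C3*exp(6^(2/3)*y/3) + (C1*sin(2^(2/3)*3^(1/6)*y/2) + C2*cos(2^(2/3)*3^(1/6)*y/2))*exp(-6^(2/3)*y/6)


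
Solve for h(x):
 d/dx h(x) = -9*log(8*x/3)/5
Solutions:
 h(x) = C1 - 9*x*log(x)/5 - 27*x*log(2)/5 + 9*x/5 + 9*x*log(3)/5


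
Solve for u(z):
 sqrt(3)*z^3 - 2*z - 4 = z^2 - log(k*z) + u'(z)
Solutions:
 u(z) = C1 + sqrt(3)*z^4/4 - z^3/3 - z^2 + z*log(k*z) - 5*z


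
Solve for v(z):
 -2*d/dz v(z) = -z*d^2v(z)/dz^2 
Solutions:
 v(z) = C1 + C2*z^3


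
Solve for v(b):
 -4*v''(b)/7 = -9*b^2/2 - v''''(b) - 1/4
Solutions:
 v(b) = C1 + C2*b + C3*exp(-2*sqrt(7)*b/7) + C4*exp(2*sqrt(7)*b/7) + 21*b^4/32 + 14*b^2


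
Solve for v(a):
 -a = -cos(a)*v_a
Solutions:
 v(a) = C1 + Integral(a/cos(a), a)


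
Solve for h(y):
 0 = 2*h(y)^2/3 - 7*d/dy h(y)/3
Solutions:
 h(y) = -7/(C1 + 2*y)


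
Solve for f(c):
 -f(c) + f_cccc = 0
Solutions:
 f(c) = C1*exp(-c) + C2*exp(c) + C3*sin(c) + C4*cos(c)


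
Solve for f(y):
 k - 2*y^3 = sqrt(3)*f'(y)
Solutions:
 f(y) = C1 + sqrt(3)*k*y/3 - sqrt(3)*y^4/6


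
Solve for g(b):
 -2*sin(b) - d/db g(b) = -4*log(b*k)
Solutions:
 g(b) = C1 + 4*b*log(b*k) - 4*b + 2*cos(b)


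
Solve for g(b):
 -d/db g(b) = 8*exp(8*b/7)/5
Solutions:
 g(b) = C1 - 7*exp(8*b/7)/5


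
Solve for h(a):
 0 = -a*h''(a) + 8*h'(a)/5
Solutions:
 h(a) = C1 + C2*a^(13/5)


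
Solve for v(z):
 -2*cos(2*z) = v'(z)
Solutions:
 v(z) = C1 - sin(2*z)


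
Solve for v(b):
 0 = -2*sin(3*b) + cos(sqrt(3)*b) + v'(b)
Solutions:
 v(b) = C1 - sqrt(3)*sin(sqrt(3)*b)/3 - 2*cos(3*b)/3


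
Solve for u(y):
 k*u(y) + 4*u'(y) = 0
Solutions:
 u(y) = C1*exp(-k*y/4)


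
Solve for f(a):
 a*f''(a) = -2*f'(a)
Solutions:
 f(a) = C1 + C2/a


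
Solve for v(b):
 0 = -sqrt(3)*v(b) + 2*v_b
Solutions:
 v(b) = C1*exp(sqrt(3)*b/2)


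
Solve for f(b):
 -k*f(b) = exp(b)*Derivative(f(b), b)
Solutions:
 f(b) = C1*exp(k*exp(-b))


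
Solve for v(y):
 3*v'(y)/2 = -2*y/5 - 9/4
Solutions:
 v(y) = C1 - 2*y^2/15 - 3*y/2


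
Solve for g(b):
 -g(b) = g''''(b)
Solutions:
 g(b) = (C1*sin(sqrt(2)*b/2) + C2*cos(sqrt(2)*b/2))*exp(-sqrt(2)*b/2) + (C3*sin(sqrt(2)*b/2) + C4*cos(sqrt(2)*b/2))*exp(sqrt(2)*b/2)


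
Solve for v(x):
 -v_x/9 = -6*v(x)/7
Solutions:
 v(x) = C1*exp(54*x/7)


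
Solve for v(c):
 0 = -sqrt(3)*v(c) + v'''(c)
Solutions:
 v(c) = C3*exp(3^(1/6)*c) + (C1*sin(3^(2/3)*c/2) + C2*cos(3^(2/3)*c/2))*exp(-3^(1/6)*c/2)


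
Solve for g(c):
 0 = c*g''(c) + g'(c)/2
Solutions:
 g(c) = C1 + C2*sqrt(c)


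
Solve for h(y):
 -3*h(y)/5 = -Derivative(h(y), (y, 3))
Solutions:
 h(y) = C3*exp(3^(1/3)*5^(2/3)*y/5) + (C1*sin(3^(5/6)*5^(2/3)*y/10) + C2*cos(3^(5/6)*5^(2/3)*y/10))*exp(-3^(1/3)*5^(2/3)*y/10)


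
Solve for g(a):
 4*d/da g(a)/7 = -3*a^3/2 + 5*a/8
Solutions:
 g(a) = C1 - 21*a^4/32 + 35*a^2/64


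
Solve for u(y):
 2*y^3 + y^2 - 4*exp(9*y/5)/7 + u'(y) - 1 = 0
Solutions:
 u(y) = C1 - y^4/2 - y^3/3 + y + 20*exp(9*y/5)/63
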